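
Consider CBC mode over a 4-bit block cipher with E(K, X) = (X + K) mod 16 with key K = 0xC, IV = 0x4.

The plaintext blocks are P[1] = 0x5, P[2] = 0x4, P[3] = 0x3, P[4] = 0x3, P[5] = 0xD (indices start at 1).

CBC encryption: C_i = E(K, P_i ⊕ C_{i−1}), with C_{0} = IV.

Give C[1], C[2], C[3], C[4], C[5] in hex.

C[1] = 0xD, C[2] = 0x5, C[3] = 0x2, C[4] = 0xD, C[5] = 0xC

C[1]: P[1] ⊕ 0x4 = 0x1; E(K, 0x1) = 0xD.
C[2]: P[2] ⊕ 0xD = 0x9; E(K, 0x9) = 0x5.
C[3]: P[3] ⊕ 0x5 = 0x6; E(K, 0x6) = 0x2.
C[4]: P[4] ⊕ 0x2 = 0x1; E(K, 0x1) = 0xD.
C[5]: P[5] ⊕ 0xD = 0x0; E(K, 0x0) = 0xC.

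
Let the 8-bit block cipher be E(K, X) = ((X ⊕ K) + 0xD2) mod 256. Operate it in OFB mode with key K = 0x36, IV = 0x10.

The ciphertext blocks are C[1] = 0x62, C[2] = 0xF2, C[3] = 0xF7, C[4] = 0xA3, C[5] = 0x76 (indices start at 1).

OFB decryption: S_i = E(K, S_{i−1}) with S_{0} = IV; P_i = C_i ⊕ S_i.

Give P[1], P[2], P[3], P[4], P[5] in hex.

P[1] = 0x9A, P[2] = 0x52, P[3] = 0x9F, P[4] = 0x93, P[5] = 0xAE

P[1]: S = E(K, 0x10) = 0xF8; 0x62 ⊕ 0xF8 = 0x9A.
P[2]: S = E(K, 0xF8) = 0xA0; 0xF2 ⊕ 0xA0 = 0x52.
P[3]: S = E(K, 0xA0) = 0x68; 0xF7 ⊕ 0x68 = 0x9F.
P[4]: S = E(K, 0x68) = 0x30; 0xA3 ⊕ 0x30 = 0x93.
P[5]: S = E(K, 0x30) = 0xD8; 0x76 ⊕ 0xD8 = 0xAE.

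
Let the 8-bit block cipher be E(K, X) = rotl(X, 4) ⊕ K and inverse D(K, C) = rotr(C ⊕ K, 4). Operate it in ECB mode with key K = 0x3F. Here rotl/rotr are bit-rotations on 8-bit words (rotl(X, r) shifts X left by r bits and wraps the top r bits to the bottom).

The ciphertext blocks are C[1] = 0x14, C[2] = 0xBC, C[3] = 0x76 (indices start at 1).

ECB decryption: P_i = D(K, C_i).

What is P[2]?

P[2] = 0x38

P[2]: D(K, 0xBC) = 0x38.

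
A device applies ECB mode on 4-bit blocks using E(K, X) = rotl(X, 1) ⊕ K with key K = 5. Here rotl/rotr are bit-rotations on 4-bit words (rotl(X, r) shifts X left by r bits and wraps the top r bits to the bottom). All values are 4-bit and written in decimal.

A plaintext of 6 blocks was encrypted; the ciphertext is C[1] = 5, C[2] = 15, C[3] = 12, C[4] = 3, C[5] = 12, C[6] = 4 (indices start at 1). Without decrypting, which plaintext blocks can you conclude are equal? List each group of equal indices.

P[3] = P[5]

ECB encrypts each block independently with the same key, so equal ciphertext blocks imply equal plaintext blocks.
C[3] = C[5] = 12, so P[3] = P[5].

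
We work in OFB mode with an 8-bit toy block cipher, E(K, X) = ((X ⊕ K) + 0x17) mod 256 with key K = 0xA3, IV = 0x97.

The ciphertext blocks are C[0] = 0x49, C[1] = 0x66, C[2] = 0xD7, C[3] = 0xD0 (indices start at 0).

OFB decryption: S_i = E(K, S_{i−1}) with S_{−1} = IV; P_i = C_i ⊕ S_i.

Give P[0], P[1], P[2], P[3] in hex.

P[0] = 0x02, P[1] = 0x99, P[2] = 0xA4, P[3] = 0x37

P[0]: S = E(K, 0x97) = 0x4B; 0x49 ⊕ 0x4B = 0x02.
P[1]: S = E(K, 0x4B) = 0xFF; 0x66 ⊕ 0xFF = 0x99.
P[2]: S = E(K, 0xFF) = 0x73; 0xD7 ⊕ 0x73 = 0xA4.
P[3]: S = E(K, 0x73) = 0xE7; 0xD0 ⊕ 0xE7 = 0x37.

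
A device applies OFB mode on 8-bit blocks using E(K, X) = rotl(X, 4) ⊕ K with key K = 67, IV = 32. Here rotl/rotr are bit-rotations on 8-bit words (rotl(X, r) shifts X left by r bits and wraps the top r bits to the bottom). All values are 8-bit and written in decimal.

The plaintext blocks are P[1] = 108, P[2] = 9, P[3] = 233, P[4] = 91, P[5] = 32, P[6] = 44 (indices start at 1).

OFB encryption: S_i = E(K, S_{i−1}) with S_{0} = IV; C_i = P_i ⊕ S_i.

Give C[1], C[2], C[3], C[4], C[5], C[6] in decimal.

C[1] = 45, C[2] = 94, C[3] = 223, C[4] = 123, C[5] = 97, C[6] = 123

C[1]: S = E(K, 32) = 65; 108 ⊕ 65 = 45.
C[2]: S = E(K, 65) = 87; 9 ⊕ 87 = 94.
C[3]: S = E(K, 87) = 54; 233 ⊕ 54 = 223.
C[4]: S = E(K, 54) = 32; 91 ⊕ 32 = 123.
C[5]: S = E(K, 32) = 65; 32 ⊕ 65 = 97.
C[6]: S = E(K, 65) = 87; 44 ⊕ 87 = 123.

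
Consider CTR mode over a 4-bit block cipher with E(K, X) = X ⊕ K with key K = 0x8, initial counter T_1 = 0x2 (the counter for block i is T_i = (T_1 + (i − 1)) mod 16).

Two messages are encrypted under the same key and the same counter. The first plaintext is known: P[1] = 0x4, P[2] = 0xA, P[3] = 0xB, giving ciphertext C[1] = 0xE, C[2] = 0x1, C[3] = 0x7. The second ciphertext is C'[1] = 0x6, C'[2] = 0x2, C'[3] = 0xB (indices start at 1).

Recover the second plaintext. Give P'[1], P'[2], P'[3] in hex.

P'[1] = 0xC, P'[2] = 0x9, P'[3] = 0x7

In CTR with a reused counter, both messages share the same keystream S_i, so C_i ⊕ C'_i = P_i ⊕ P'_i and thus P'_i = P_i ⊕ C_i ⊕ C'_i.
P'[1]: 0x4 ⊕ 0xE ⊕ 0x6 = 0xC.
P'[2]: 0xA ⊕ 0x1 ⊕ 0x2 = 0x9.
P'[3]: 0xB ⊕ 0x7 ⊕ 0xB = 0x7.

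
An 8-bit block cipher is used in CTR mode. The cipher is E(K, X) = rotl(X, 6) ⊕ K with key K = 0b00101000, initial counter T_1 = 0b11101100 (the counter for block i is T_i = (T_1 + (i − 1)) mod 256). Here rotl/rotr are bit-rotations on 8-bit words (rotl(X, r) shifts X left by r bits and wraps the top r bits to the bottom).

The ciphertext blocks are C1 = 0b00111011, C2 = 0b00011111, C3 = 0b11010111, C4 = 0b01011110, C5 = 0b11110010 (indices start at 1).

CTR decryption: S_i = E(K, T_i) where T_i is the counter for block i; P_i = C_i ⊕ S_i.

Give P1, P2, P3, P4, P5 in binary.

P1: T = 0b11101100, S = E(K, T) = 0b00010011; 0b00111011 ⊕ 0b00010011 = 0b00101000.
P2: T = 0b11101101, S = E(K, T) = 0b01010011; 0b00011111 ⊕ 0b01010011 = 0b01001100.
P3: T = 0b11101110, S = E(K, T) = 0b10010011; 0b11010111 ⊕ 0b10010011 = 0b01000100.
P4: T = 0b11101111, S = E(K, T) = 0b11010011; 0b01011110 ⊕ 0b11010011 = 0b10001101.
P5: T = 0b11110000, S = E(K, T) = 0b00010100; 0b11110010 ⊕ 0b00010100 = 0b11100110.

P1 = 0b00101000, P2 = 0b01001100, P3 = 0b01000100, P4 = 0b10001101, P5 = 0b11100110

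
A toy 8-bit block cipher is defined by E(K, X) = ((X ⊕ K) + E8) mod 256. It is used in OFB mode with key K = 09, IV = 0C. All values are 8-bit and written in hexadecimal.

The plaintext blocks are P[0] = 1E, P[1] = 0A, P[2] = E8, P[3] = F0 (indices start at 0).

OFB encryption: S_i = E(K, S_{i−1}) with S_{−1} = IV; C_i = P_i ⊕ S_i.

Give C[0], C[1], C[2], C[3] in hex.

C[0] = F3, C[1] = C6, C[2] = 45, C[3] = 7C

C[0]: S = E(K, 0C) = ED; 1E ⊕ ED = F3.
C[1]: S = E(K, ED) = CC; 0A ⊕ CC = C6.
C[2]: S = E(K, CC) = AD; E8 ⊕ AD = 45.
C[3]: S = E(K, AD) = 8C; F0 ⊕ 8C = 7C.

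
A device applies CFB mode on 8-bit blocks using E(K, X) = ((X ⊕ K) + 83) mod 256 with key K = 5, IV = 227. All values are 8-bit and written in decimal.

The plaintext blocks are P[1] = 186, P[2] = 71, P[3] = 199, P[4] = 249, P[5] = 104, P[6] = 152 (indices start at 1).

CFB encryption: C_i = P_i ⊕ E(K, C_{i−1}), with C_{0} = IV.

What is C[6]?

C[1]: E(K, 227) = 57; 186 ⊕ 57 = 131.
C[2]: E(K, 131) = 217; 71 ⊕ 217 = 158.
C[3]: E(K, 158) = 238; 199 ⊕ 238 = 41.
C[4]: E(K, 41) = 127; 249 ⊕ 127 = 134.
C[5]: E(K, 134) = 214; 104 ⊕ 214 = 190.
C[6]: E(K, 190) = 14; 152 ⊕ 14 = 150.

C[6] = 150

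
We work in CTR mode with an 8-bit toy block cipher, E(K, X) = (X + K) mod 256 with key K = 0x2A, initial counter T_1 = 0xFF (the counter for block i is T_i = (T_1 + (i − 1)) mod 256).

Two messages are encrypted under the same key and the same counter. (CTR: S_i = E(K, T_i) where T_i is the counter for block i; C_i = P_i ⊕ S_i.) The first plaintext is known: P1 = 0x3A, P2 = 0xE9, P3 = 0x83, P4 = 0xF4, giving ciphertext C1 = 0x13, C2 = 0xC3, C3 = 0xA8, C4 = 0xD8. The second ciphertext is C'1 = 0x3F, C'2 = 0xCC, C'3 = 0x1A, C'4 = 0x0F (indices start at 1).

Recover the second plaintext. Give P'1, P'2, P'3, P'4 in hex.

P'1 = 0x16, P'2 = 0xE6, P'3 = 0x31, P'4 = 0x23

In CTR with a reused counter, both messages share the same keystream S_i, so C_i ⊕ C'_i = P_i ⊕ P'_i and thus P'_i = P_i ⊕ C_i ⊕ C'_i.
P'1: 0x3A ⊕ 0x13 ⊕ 0x3F = 0x16.
P'2: 0xE9 ⊕ 0xC3 ⊕ 0xCC = 0xE6.
P'3: 0x83 ⊕ 0xA8 ⊕ 0x1A = 0x31.
P'4: 0xF4 ⊕ 0xD8 ⊕ 0x0F = 0x23.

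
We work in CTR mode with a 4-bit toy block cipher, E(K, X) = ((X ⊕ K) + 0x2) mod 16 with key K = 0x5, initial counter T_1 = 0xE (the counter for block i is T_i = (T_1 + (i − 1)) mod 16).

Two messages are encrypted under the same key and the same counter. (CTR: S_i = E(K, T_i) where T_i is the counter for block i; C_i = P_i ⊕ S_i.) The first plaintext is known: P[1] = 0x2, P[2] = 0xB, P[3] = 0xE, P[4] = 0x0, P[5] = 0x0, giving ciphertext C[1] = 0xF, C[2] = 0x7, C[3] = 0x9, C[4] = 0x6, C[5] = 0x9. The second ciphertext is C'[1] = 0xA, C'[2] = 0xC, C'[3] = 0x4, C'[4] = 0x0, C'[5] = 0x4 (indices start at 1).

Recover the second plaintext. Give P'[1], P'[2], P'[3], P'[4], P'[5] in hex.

In CTR with a reused counter, both messages share the same keystream S_i, so C_i ⊕ C'_i = P_i ⊕ P'_i and thus P'_i = P_i ⊕ C_i ⊕ C'_i.
P'[1]: 0x2 ⊕ 0xF ⊕ 0xA = 0x7.
P'[2]: 0xB ⊕ 0x7 ⊕ 0xC = 0x0.
P'[3]: 0xE ⊕ 0x9 ⊕ 0x4 = 0x3.
P'[4]: 0x0 ⊕ 0x6 ⊕ 0x0 = 0x6.
P'[5]: 0x0 ⊕ 0x9 ⊕ 0x4 = 0xD.

P'[1] = 0x7, P'[2] = 0x0, P'[3] = 0x3, P'[4] = 0x6, P'[5] = 0xD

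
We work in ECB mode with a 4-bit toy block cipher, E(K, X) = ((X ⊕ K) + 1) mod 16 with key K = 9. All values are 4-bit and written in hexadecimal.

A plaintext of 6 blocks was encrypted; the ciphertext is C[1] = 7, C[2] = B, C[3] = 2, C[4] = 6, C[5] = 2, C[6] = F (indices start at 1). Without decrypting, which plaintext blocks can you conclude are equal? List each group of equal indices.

P[3] = P[5]

ECB encrypts each block independently with the same key, so equal ciphertext blocks imply equal plaintext blocks.
C[3] = C[5] = 2, so P[3] = P[5].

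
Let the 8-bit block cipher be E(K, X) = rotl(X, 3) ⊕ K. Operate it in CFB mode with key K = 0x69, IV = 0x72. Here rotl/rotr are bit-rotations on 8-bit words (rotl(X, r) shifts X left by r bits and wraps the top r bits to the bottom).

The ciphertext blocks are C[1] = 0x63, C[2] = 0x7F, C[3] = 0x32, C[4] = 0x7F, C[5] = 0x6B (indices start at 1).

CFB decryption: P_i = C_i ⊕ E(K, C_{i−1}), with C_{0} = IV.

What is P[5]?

P[5]: E(K, 0x7F) = 0x92; 0x6B ⊕ 0x92 = 0xF9.

P[5] = 0xF9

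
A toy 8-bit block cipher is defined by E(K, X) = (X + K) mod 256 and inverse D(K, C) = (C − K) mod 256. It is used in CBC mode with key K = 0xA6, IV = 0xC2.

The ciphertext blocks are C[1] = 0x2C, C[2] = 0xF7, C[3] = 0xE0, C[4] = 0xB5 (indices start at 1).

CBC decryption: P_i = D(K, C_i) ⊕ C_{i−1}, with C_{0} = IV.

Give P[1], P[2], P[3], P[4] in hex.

P[1]: D(K, 0x2C) = 0x86; 0x86 ⊕ 0xC2 = 0x44.
P[2]: D(K, 0xF7) = 0x51; 0x51 ⊕ 0x2C = 0x7D.
P[3]: D(K, 0xE0) = 0x3A; 0x3A ⊕ 0xF7 = 0xCD.
P[4]: D(K, 0xB5) = 0x0F; 0x0F ⊕ 0xE0 = 0xEF.

P[1] = 0x44, P[2] = 0x7D, P[3] = 0xCD, P[4] = 0xEF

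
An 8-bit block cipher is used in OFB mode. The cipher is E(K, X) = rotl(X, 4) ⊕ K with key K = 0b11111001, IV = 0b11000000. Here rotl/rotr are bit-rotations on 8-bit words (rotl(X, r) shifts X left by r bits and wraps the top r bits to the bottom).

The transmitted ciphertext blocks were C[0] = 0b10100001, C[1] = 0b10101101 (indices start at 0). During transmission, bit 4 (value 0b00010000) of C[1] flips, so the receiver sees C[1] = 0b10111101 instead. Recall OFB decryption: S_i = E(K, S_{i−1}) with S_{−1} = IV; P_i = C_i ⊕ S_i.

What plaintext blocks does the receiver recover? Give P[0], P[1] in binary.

Only C[1] changed, to 0b10111101. In OFB, a change in C_i flips the same bit in P_i only; the keystream is unaffected. Decrypting the received ciphertext:
P[0]: S = E(K, 0b11000000) = 0b11110101; 0b10100001 ⊕ 0b11110101 = 0b01010100.
P[1]: S = E(K, 0b11110101) = 0b10100110; 0b10111101 ⊕ 0b10100110 = 0b00011011.
Blocks that differ from the original plaintext: P[1].

P[0] = 0b01010100, P[1] = 0b00011011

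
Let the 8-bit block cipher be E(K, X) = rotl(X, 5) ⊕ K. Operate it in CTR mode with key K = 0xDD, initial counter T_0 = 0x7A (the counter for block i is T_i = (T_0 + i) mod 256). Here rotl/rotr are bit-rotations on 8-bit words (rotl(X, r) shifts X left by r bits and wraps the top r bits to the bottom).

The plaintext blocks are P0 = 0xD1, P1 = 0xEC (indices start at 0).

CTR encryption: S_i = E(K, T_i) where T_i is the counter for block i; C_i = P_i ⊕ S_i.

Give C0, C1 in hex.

C0: T = 0x7A, S = E(K, T) = 0x92; 0xD1 ⊕ 0x92 = 0x43.
C1: T = 0x7B, S = E(K, T) = 0xB2; 0xEC ⊕ 0xB2 = 0x5E.

C0 = 0x43, C1 = 0x5E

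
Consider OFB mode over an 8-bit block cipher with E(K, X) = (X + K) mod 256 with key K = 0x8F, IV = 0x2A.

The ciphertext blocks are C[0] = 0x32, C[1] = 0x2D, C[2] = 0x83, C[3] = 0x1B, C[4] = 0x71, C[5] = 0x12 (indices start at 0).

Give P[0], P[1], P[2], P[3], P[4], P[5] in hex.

P[0] = 0x8B, P[1] = 0x65, P[2] = 0x54, P[3] = 0x7D, P[4] = 0x84, P[5] = 0x96

OFB decryption: S_i = E(K, S_{i−1}) with S_{−1} = IV; P_i = C_i ⊕ S_i.
P[0]: S = E(K, 0x2A) = 0xB9; 0x32 ⊕ 0xB9 = 0x8B.
P[1]: S = E(K, 0xB9) = 0x48; 0x2D ⊕ 0x48 = 0x65.
P[2]: S = E(K, 0x48) = 0xD7; 0x83 ⊕ 0xD7 = 0x54.
P[3]: S = E(K, 0xD7) = 0x66; 0x1B ⊕ 0x66 = 0x7D.
P[4]: S = E(K, 0x66) = 0xF5; 0x71 ⊕ 0xF5 = 0x84.
P[5]: S = E(K, 0xF5) = 0x84; 0x12 ⊕ 0x84 = 0x96.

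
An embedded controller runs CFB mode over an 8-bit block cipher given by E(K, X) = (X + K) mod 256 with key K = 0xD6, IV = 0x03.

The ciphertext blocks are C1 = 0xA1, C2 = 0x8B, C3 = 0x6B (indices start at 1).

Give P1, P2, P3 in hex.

CFB decryption: P_i = C_i ⊕ E(K, C_{i−1}), with C_{0} = IV.
P1: E(K, 0x03) = 0xD9; 0xA1 ⊕ 0xD9 = 0x78.
P2: E(K, 0xA1) = 0x77; 0x8B ⊕ 0x77 = 0xFC.
P3: E(K, 0x8B) = 0x61; 0x6B ⊕ 0x61 = 0x0A.

P1 = 0x78, P2 = 0xFC, P3 = 0x0A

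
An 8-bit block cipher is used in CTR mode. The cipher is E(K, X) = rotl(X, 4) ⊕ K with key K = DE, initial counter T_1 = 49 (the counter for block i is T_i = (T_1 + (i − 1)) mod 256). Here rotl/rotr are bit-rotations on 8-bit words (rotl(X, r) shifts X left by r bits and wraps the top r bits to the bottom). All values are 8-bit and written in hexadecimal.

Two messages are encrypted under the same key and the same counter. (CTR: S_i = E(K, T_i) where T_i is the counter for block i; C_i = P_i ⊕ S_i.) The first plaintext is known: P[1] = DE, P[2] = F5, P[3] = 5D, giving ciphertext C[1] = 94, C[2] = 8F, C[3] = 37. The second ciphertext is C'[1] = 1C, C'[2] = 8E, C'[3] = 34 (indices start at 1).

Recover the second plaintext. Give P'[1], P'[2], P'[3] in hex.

In CTR with a reused counter, both messages share the same keystream S_i, so C_i ⊕ C'_i = P_i ⊕ P'_i and thus P'_i = P_i ⊕ C_i ⊕ C'_i.
P'[1]: DE ⊕ 94 ⊕ 1C = 56.
P'[2]: F5 ⊕ 8F ⊕ 8E = F4.
P'[3]: 5D ⊕ 37 ⊕ 34 = 5E.

P'[1] = 56, P'[2] = F4, P'[3] = 5E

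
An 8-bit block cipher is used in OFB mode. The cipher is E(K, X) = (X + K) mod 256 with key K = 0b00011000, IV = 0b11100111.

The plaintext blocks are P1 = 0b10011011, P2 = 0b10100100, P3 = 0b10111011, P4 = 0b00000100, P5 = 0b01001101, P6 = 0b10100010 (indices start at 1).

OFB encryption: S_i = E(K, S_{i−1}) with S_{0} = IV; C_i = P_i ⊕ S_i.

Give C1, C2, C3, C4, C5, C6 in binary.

C1: S = E(K, 0b11100111) = 0b11111111; 0b10011011 ⊕ 0b11111111 = 0b01100100.
C2: S = E(K, 0b11111111) = 0b00010111; 0b10100100 ⊕ 0b00010111 = 0b10110011.
C3: S = E(K, 0b00010111) = 0b00101111; 0b10111011 ⊕ 0b00101111 = 0b10010100.
C4: S = E(K, 0b00101111) = 0b01000111; 0b00000100 ⊕ 0b01000111 = 0b01000011.
C5: S = E(K, 0b01000111) = 0b01011111; 0b01001101 ⊕ 0b01011111 = 0b00010010.
C6: S = E(K, 0b01011111) = 0b01110111; 0b10100010 ⊕ 0b01110111 = 0b11010101.

C1 = 0b01100100, C2 = 0b10110011, C3 = 0b10010100, C4 = 0b01000011, C5 = 0b00010010, C6 = 0b11010101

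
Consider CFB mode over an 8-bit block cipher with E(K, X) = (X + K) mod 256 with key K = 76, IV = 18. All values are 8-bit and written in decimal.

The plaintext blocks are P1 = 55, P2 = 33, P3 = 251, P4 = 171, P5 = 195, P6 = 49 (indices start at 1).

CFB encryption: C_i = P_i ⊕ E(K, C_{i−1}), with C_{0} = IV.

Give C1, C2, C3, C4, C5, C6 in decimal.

C1: E(K, 18) = 94; 55 ⊕ 94 = 105.
C2: E(K, 105) = 181; 33 ⊕ 181 = 148.
C3: E(K, 148) = 224; 251 ⊕ 224 = 27.
C4: E(K, 27) = 103; 171 ⊕ 103 = 204.
C5: E(K, 204) = 24; 195 ⊕ 24 = 219.
C6: E(K, 219) = 39; 49 ⊕ 39 = 22.

C1 = 105, C2 = 148, C3 = 27, C4 = 204, C5 = 219, C6 = 22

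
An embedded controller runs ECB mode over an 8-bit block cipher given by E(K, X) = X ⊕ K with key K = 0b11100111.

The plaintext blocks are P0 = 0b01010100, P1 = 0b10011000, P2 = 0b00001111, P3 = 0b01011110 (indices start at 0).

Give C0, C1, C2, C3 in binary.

ECB encryption: C_i = E(K, P_i).
C0: E(K, 0b01010100) = 0b10110011.
C1: E(K, 0b10011000) = 0b01111111.
C2: E(K, 0b00001111) = 0b11101000.
C3: E(K, 0b01011110) = 0b10111001.

C0 = 0b10110011, C1 = 0b01111111, C2 = 0b11101000, C3 = 0b10111001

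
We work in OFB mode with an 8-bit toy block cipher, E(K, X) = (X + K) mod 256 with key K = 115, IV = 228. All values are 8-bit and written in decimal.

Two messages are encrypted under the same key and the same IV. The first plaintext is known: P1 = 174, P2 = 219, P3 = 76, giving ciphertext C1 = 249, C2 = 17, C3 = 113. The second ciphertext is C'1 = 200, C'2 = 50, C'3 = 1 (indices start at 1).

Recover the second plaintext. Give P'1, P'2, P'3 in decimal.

P'1 = 159, P'2 = 248, P'3 = 60

In OFB with a reused IV, both messages share the same keystream S_i, so C_i ⊕ C'_i = P_i ⊕ P'_i and thus P'_i = P_i ⊕ C_i ⊕ C'_i.
P'1: 174 ⊕ 249 ⊕ 200 = 159.
P'2: 219 ⊕ 17 ⊕ 50 = 248.
P'3: 76 ⊕ 113 ⊕ 1 = 60.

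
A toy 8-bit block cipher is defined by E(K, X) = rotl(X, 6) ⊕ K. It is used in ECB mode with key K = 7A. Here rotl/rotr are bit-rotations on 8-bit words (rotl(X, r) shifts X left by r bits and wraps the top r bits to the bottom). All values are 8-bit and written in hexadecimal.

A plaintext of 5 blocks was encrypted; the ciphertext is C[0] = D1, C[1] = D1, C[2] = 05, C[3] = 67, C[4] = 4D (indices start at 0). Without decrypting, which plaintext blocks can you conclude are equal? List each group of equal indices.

ECB encrypts each block independently with the same key, so equal ciphertext blocks imply equal plaintext blocks.
C[0] = C[1] = D1, so P[0] = P[1].

P[0] = P[1]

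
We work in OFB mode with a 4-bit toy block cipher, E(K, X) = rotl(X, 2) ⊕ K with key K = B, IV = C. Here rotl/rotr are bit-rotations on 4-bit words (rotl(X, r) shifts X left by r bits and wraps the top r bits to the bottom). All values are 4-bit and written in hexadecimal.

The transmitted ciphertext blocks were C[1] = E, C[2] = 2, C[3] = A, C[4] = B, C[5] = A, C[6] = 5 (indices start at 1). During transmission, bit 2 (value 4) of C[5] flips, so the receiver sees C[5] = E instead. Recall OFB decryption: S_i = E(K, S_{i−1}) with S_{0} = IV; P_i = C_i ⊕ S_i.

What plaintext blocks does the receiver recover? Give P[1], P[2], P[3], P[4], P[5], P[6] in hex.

P[1] = 6, P[2] = B, P[3] = 7, P[4] = 7, P[5] = 6, P[6] = C

Only C[5] changed, to E. In OFB, a change in C_i flips the same bit in P_i only; the keystream is unaffected. Decrypting the received ciphertext:
P[1]: S = E(K, C) = 8; E ⊕ 8 = 6.
P[2]: S = E(K, 8) = 9; 2 ⊕ 9 = B.
P[3]: S = E(K, 9) = D; A ⊕ D = 7.
P[4]: S = E(K, D) = C; B ⊕ C = 7.
P[5]: S = E(K, C) = 8; E ⊕ 8 = 6.
P[6]: S = E(K, 8) = 9; 5 ⊕ 9 = C.
Blocks that differ from the original plaintext: P[5].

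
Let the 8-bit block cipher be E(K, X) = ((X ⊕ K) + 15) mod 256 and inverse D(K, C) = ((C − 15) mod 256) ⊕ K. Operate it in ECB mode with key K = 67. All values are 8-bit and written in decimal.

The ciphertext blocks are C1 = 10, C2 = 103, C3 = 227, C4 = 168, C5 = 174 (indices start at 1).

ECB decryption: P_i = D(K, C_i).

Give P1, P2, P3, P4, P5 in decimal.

P1: D(K, 10) = 184.
P2: D(K, 103) = 27.
P3: D(K, 227) = 151.
P4: D(K, 168) = 218.
P5: D(K, 174) = 220.

P1 = 184, P2 = 27, P3 = 151, P4 = 218, P5 = 220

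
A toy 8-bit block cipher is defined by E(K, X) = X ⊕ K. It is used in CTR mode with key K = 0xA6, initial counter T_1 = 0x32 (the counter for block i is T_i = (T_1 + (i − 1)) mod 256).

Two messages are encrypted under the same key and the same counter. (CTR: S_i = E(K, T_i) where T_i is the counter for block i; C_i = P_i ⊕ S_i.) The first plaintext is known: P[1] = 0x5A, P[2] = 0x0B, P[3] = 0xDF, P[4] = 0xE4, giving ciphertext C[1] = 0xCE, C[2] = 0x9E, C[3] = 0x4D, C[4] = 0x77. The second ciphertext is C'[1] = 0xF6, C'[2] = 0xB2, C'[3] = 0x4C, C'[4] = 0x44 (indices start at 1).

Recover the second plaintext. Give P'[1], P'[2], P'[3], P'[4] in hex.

P'[1] = 0x62, P'[2] = 0x27, P'[3] = 0xDE, P'[4] = 0xD7

In CTR with a reused counter, both messages share the same keystream S_i, so C_i ⊕ C'_i = P_i ⊕ P'_i and thus P'_i = P_i ⊕ C_i ⊕ C'_i.
P'[1]: 0x5A ⊕ 0xCE ⊕ 0xF6 = 0x62.
P'[2]: 0x0B ⊕ 0x9E ⊕ 0xB2 = 0x27.
P'[3]: 0xDF ⊕ 0x4D ⊕ 0x4C = 0xDE.
P'[4]: 0xE4 ⊕ 0x77 ⊕ 0x44 = 0xD7.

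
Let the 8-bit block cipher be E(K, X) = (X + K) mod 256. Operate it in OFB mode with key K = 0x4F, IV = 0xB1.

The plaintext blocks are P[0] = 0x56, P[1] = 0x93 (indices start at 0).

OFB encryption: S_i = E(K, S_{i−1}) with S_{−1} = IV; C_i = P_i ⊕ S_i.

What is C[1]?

C[0]: S = E(K, 0xB1) = 0x00; 0x56 ⊕ 0x00 = 0x56.
C[1]: S = E(K, 0x00) = 0x4F; 0x93 ⊕ 0x4F = 0xDC.

C[1] = 0xDC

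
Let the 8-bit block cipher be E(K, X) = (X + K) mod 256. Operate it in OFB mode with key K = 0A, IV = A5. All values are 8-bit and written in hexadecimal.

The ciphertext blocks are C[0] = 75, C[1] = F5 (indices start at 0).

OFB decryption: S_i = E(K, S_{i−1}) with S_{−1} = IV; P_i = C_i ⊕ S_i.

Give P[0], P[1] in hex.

P[0]: S = E(K, A5) = AF; 75 ⊕ AF = DA.
P[1]: S = E(K, AF) = B9; F5 ⊕ B9 = 4C.

P[0] = DA, P[1] = 4C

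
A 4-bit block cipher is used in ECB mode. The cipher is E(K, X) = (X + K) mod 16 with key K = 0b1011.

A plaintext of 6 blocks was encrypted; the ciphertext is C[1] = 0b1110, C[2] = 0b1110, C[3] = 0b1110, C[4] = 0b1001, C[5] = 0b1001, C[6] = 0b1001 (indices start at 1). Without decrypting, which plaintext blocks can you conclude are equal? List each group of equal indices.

P[1] = P[2] = P[3]; P[4] = P[5] = P[6]

ECB encrypts each block independently with the same key, so equal ciphertext blocks imply equal plaintext blocks.
C[1] = C[2] = C[3] = 0b1110, so P[1] = P[2] = P[3].
C[4] = C[5] = C[6] = 0b1001, so P[4] = P[5] = P[6].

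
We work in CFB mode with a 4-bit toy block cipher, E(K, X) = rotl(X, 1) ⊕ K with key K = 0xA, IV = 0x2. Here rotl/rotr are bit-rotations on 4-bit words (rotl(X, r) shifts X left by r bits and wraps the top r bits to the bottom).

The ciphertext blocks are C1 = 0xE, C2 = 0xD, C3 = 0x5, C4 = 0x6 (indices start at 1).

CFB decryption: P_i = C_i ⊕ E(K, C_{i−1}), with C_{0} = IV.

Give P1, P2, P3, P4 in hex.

P1 = 0x0, P2 = 0xA, P3 = 0x4, P4 = 0x6

P1: E(K, 0x2) = 0xE; 0xE ⊕ 0xE = 0x0.
P2: E(K, 0xE) = 0x7; 0xD ⊕ 0x7 = 0xA.
P3: E(K, 0xD) = 0x1; 0x5 ⊕ 0x1 = 0x4.
P4: E(K, 0x5) = 0x0; 0x6 ⊕ 0x0 = 0x6.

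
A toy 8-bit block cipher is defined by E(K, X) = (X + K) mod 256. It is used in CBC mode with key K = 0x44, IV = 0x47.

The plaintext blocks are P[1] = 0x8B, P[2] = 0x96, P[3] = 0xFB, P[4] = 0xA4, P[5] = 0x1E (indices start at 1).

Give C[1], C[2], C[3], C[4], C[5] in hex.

CBC encryption: C_i = E(K, P_i ⊕ C_{i−1}), with C_{0} = IV.
C[1]: P[1] ⊕ 0x47 = 0xCC; E(K, 0xCC) = 0x10.
C[2]: P[2] ⊕ 0x10 = 0x86; E(K, 0x86) = 0xCA.
C[3]: P[3] ⊕ 0xCA = 0x31; E(K, 0x31) = 0x75.
C[4]: P[4] ⊕ 0x75 = 0xD1; E(K, 0xD1) = 0x15.
C[5]: P[5] ⊕ 0x15 = 0x0B; E(K, 0x0B) = 0x4F.

C[1] = 0x10, C[2] = 0xCA, C[3] = 0x75, C[4] = 0x15, C[5] = 0x4F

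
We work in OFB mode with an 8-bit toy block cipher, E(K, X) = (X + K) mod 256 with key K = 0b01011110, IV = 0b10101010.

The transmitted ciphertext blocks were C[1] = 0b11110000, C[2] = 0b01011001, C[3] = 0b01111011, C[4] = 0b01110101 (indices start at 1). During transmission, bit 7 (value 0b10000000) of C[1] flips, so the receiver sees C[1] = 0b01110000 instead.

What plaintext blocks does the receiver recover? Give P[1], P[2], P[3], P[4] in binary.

OFB decryption: S_i = E(K, S_{i−1}) with S_{0} = IV; P_i = C_i ⊕ S_i.
Only C[1] changed, to 0b01110000. In OFB, a change in C_i flips the same bit in P_i only; the keystream is unaffected. Decrypting the received ciphertext:
P[1]: S = E(K, 0b10101010) = 0b00001000; 0b01110000 ⊕ 0b00001000 = 0b01111000.
P[2]: S = E(K, 0b00001000) = 0b01100110; 0b01011001 ⊕ 0b01100110 = 0b00111111.
P[3]: S = E(K, 0b01100110) = 0b11000100; 0b01111011 ⊕ 0b11000100 = 0b10111111.
P[4]: S = E(K, 0b11000100) = 0b00100010; 0b01110101 ⊕ 0b00100010 = 0b01010111.
Blocks that differ from the original plaintext: P[1].

P[1] = 0b01111000, P[2] = 0b00111111, P[3] = 0b10111111, P[4] = 0b01010111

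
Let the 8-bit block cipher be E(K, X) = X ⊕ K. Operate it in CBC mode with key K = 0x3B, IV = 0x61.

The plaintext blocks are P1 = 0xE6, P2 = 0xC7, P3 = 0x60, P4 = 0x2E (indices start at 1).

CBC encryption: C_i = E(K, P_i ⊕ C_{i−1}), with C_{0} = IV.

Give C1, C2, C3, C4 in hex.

C1 = 0xBC, C2 = 0x40, C3 = 0x1B, C4 = 0x0E

C1: P1 ⊕ 0x61 = 0x87; E(K, 0x87) = 0xBC.
C2: P2 ⊕ 0xBC = 0x7B; E(K, 0x7B) = 0x40.
C3: P3 ⊕ 0x40 = 0x20; E(K, 0x20) = 0x1B.
C4: P4 ⊕ 0x1B = 0x35; E(K, 0x35) = 0x0E.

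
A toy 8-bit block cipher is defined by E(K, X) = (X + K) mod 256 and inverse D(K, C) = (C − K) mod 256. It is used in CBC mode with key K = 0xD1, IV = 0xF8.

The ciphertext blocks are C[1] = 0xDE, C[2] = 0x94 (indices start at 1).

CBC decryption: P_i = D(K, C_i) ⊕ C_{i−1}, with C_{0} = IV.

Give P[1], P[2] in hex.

P[1]: D(K, 0xDE) = 0x0D; 0x0D ⊕ 0xF8 = 0xF5.
P[2]: D(K, 0x94) = 0xC3; 0xC3 ⊕ 0xDE = 0x1D.

P[1] = 0xF5, P[2] = 0x1D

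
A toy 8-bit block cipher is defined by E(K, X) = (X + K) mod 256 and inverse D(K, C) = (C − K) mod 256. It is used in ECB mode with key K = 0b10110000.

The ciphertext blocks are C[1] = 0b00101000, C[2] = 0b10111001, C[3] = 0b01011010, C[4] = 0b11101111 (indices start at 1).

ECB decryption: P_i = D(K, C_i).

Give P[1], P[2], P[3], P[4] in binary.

P[1]: D(K, 0b00101000) = 0b01111000.
P[2]: D(K, 0b10111001) = 0b00001001.
P[3]: D(K, 0b01011010) = 0b10101010.
P[4]: D(K, 0b11101111) = 0b00111111.

P[1] = 0b01111000, P[2] = 0b00001001, P[3] = 0b10101010, P[4] = 0b00111111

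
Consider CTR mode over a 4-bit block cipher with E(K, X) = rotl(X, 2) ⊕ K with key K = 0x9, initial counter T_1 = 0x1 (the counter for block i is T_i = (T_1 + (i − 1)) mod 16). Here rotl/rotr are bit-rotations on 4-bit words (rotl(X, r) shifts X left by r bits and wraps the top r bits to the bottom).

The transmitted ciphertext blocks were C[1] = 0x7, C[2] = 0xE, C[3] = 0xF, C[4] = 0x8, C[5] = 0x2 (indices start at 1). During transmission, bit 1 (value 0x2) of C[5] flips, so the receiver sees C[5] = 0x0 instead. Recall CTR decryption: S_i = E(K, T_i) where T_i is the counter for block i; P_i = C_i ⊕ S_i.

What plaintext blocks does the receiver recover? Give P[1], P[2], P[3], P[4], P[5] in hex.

Only C[5] changed, to 0x0. In CTR, a change in C_i flips the same bit in P_i only; the keystream is unaffected. Decrypting the received ciphertext:
P[1]: T = 0x1, S = E(K, T) = 0xD; 0x7 ⊕ 0xD = 0xA.
P[2]: T = 0x2, S = E(K, T) = 0x1; 0xE ⊕ 0x1 = 0xF.
P[3]: T = 0x3, S = E(K, T) = 0x5; 0xF ⊕ 0x5 = 0xA.
P[4]: T = 0x4, S = E(K, T) = 0x8; 0x8 ⊕ 0x8 = 0x0.
P[5]: T = 0x5, S = E(K, T) = 0xC; 0x0 ⊕ 0xC = 0xC.
Blocks that differ from the original plaintext: P[5].

P[1] = 0xA, P[2] = 0xF, P[3] = 0xA, P[4] = 0x0, P[5] = 0xC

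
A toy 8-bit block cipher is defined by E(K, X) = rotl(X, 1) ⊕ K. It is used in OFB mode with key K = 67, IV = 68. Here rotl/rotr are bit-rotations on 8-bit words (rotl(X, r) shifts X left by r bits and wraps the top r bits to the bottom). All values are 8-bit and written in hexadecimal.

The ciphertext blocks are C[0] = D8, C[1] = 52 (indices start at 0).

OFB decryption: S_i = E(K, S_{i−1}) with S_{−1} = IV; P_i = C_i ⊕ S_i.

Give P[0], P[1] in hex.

P[0]: S = E(K, 68) = B7; D8 ⊕ B7 = 6F.
P[1]: S = E(K, B7) = 08; 52 ⊕ 08 = 5A.

P[0] = 6F, P[1] = 5A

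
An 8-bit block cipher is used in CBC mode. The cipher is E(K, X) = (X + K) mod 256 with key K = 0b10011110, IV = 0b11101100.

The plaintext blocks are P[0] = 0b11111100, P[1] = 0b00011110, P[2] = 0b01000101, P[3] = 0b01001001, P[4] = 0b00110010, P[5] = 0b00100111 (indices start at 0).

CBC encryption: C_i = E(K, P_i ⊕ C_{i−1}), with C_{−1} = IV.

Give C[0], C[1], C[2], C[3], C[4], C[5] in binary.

C[0] = 0b10101110, C[1] = 0b01001110, C[2] = 0b10101001, C[3] = 0b01111110, C[4] = 0b11101010, C[5] = 0b01101011

C[0]: P[0] ⊕ 0b11101100 = 0b00010000; E(K, 0b00010000) = 0b10101110.
C[1]: P[1] ⊕ 0b10101110 = 0b10110000; E(K, 0b10110000) = 0b01001110.
C[2]: P[2] ⊕ 0b01001110 = 0b00001011; E(K, 0b00001011) = 0b10101001.
C[3]: P[3] ⊕ 0b10101001 = 0b11100000; E(K, 0b11100000) = 0b01111110.
C[4]: P[4] ⊕ 0b01111110 = 0b01001100; E(K, 0b01001100) = 0b11101010.
C[5]: P[5] ⊕ 0b11101010 = 0b11001101; E(K, 0b11001101) = 0b01101011.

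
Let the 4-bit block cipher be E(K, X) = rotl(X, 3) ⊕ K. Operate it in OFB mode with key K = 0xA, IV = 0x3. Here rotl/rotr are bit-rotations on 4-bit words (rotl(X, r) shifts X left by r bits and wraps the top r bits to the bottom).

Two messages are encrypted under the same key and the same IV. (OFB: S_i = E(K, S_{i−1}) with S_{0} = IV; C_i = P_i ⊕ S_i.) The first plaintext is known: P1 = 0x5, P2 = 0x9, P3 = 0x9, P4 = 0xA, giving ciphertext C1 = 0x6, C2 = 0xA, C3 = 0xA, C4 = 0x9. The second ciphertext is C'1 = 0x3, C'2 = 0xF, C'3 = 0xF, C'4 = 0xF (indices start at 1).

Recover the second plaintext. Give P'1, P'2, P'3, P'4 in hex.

In OFB with a reused IV, both messages share the same keystream S_i, so C_i ⊕ C'_i = P_i ⊕ P'_i and thus P'_i = P_i ⊕ C_i ⊕ C'_i.
P'1: 0x5 ⊕ 0x6 ⊕ 0x3 = 0x0.
P'2: 0x9 ⊕ 0xA ⊕ 0xF = 0xC.
P'3: 0x9 ⊕ 0xA ⊕ 0xF = 0xC.
P'4: 0xA ⊕ 0x9 ⊕ 0xF = 0xC.

P'1 = 0x0, P'2 = 0xC, P'3 = 0xC, P'4 = 0xC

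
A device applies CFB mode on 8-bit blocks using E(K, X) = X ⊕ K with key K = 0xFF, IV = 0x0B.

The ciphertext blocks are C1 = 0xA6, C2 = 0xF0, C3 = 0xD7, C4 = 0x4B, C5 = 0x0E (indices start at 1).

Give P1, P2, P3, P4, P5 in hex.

CFB decryption: P_i = C_i ⊕ E(K, C_{i−1}), with C_{0} = IV.
P1: E(K, 0x0B) = 0xF4; 0xA6 ⊕ 0xF4 = 0x52.
P2: E(K, 0xA6) = 0x59; 0xF0 ⊕ 0x59 = 0xA9.
P3: E(K, 0xF0) = 0x0F; 0xD7 ⊕ 0x0F = 0xD8.
P4: E(K, 0xD7) = 0x28; 0x4B ⊕ 0x28 = 0x63.
P5: E(K, 0x4B) = 0xB4; 0x0E ⊕ 0xB4 = 0xBA.

P1 = 0x52, P2 = 0xA9, P3 = 0xD8, P4 = 0x63, P5 = 0xBA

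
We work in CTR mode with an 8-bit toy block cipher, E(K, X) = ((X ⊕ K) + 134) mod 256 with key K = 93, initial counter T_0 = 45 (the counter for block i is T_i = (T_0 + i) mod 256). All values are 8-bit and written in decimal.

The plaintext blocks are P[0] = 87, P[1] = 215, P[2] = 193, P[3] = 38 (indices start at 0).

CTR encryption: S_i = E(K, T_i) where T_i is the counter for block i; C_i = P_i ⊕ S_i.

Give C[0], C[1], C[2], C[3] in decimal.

C[0] = 161, C[1] = 46, C[2] = 57, C[3] = 213

C[0]: T = 45, S = E(K, T) = 246; 87 ⊕ 246 = 161.
C[1]: T = 46, S = E(K, T) = 249; 215 ⊕ 249 = 46.
C[2]: T = 47, S = E(K, T) = 248; 193 ⊕ 248 = 57.
C[3]: T = 48, S = E(K, T) = 243; 38 ⊕ 243 = 213.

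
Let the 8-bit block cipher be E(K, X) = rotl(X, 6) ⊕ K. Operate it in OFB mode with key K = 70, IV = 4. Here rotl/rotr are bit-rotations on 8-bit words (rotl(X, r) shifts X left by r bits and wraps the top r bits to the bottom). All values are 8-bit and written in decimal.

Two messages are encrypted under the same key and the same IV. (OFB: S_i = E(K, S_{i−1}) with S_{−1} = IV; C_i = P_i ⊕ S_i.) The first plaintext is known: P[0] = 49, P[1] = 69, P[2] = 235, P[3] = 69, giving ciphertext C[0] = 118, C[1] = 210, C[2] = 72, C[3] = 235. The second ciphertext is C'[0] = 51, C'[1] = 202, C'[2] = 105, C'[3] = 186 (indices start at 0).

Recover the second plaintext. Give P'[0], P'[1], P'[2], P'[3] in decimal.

P'[0] = 116, P'[1] = 93, P'[2] = 202, P'[3] = 20

In OFB with a reused IV, both messages share the same keystream S_i, so C_i ⊕ C'_i = P_i ⊕ P'_i and thus P'_i = P_i ⊕ C_i ⊕ C'_i.
P'[0]: 49 ⊕ 118 ⊕ 51 = 116.
P'[1]: 69 ⊕ 210 ⊕ 202 = 93.
P'[2]: 235 ⊕ 72 ⊕ 105 = 202.
P'[3]: 69 ⊕ 235 ⊕ 186 = 20.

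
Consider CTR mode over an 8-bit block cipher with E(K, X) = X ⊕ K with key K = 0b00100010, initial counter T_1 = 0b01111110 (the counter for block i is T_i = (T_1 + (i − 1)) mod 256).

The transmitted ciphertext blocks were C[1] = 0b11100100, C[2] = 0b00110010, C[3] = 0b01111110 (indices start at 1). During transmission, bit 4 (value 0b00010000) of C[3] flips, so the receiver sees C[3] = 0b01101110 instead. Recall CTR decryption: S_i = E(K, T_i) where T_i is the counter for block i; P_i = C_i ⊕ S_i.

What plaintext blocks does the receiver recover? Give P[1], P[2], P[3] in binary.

Only C[3] changed, to 0b01101110. In CTR, a change in C_i flips the same bit in P_i only; the keystream is unaffected. Decrypting the received ciphertext:
P[1]: T = 0b01111110, S = E(K, T) = 0b01011100; 0b11100100 ⊕ 0b01011100 = 0b10111000.
P[2]: T = 0b01111111, S = E(K, T) = 0b01011101; 0b00110010 ⊕ 0b01011101 = 0b01101111.
P[3]: T = 0b10000000, S = E(K, T) = 0b10100010; 0b01101110 ⊕ 0b10100010 = 0b11001100.
Blocks that differ from the original plaintext: P[3].

P[1] = 0b10111000, P[2] = 0b01101111, P[3] = 0b11001100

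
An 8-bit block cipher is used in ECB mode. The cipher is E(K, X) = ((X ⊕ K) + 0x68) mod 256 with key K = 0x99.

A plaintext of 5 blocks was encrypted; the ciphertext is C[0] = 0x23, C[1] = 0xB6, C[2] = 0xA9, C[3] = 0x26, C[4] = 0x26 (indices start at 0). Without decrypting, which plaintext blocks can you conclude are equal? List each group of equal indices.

P[3] = P[4]

ECB encrypts each block independently with the same key, so equal ciphertext blocks imply equal plaintext blocks.
C[3] = C[4] = 0x26, so P[3] = P[4].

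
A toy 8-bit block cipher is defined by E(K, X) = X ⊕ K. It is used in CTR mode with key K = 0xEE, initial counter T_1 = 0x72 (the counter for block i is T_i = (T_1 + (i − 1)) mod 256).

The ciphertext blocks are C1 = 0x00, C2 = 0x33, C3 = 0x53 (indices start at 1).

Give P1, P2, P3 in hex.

P1 = 0x9C, P2 = 0xAE, P3 = 0xC9

CTR decryption: S_i = E(K, T_i) where T_i is the counter for block i; P_i = C_i ⊕ S_i.
P1: T = 0x72, S = E(K, T) = 0x9C; 0x00 ⊕ 0x9C = 0x9C.
P2: T = 0x73, S = E(K, T) = 0x9D; 0x33 ⊕ 0x9D = 0xAE.
P3: T = 0x74, S = E(K, T) = 0x9A; 0x53 ⊕ 0x9A = 0xC9.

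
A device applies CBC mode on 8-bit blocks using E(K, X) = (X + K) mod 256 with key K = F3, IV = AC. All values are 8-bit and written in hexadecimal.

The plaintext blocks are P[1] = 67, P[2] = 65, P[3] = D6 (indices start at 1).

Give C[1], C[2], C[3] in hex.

CBC encryption: C_i = E(K, P_i ⊕ C_{i−1}), with C_{0} = IV.
C[1]: P[1] ⊕ AC = CB; E(K, CB) = BE.
C[2]: P[2] ⊕ BE = DB; E(K, DB) = CE.
C[3]: P[3] ⊕ CE = 18; E(K, 18) = 0B.

C[1] = BE, C[2] = CE, C[3] = 0B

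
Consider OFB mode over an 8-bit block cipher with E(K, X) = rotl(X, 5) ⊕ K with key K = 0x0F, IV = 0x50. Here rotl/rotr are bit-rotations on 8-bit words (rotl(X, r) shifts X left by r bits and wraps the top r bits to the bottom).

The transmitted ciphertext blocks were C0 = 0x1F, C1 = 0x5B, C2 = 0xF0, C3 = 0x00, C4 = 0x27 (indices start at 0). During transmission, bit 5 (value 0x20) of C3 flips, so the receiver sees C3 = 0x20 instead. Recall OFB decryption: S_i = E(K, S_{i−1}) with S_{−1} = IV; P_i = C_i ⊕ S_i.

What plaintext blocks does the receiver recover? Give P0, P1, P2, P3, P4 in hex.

Only C3 changed, to 0x20. In OFB, a change in C_i flips the same bit in P_i only; the keystream is unaffected. Decrypting the received ciphertext:
P0: S = E(K, 0x50) = 0x05; 0x1F ⊕ 0x05 = 0x1A.
P1: S = E(K, 0x05) = 0xAF; 0x5B ⊕ 0xAF = 0xF4.
P2: S = E(K, 0xAF) = 0xFA; 0xF0 ⊕ 0xFA = 0x0A.
P3: S = E(K, 0xFA) = 0x50; 0x20 ⊕ 0x50 = 0x70.
P4: S = E(K, 0x50) = 0x05; 0x27 ⊕ 0x05 = 0x22.
Blocks that differ from the original plaintext: P3.

P0 = 0x1A, P1 = 0xF4, P2 = 0x0A, P3 = 0x70, P4 = 0x22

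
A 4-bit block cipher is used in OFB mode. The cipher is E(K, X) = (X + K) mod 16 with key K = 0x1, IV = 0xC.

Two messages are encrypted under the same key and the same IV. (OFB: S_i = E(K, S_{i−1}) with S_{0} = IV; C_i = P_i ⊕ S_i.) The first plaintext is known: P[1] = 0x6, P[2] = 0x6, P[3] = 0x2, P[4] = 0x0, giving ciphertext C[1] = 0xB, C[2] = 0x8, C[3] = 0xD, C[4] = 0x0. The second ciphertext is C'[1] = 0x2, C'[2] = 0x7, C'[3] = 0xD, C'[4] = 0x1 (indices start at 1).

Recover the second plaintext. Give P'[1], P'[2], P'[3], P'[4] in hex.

P'[1] = 0xF, P'[2] = 0x9, P'[3] = 0x2, P'[4] = 0x1

In OFB with a reused IV, both messages share the same keystream S_i, so C_i ⊕ C'_i = P_i ⊕ P'_i and thus P'_i = P_i ⊕ C_i ⊕ C'_i.
P'[1]: 0x6 ⊕ 0xB ⊕ 0x2 = 0xF.
P'[2]: 0x6 ⊕ 0x8 ⊕ 0x7 = 0x9.
P'[3]: 0x2 ⊕ 0xD ⊕ 0xD = 0x2.
P'[4]: 0x0 ⊕ 0x0 ⊕ 0x1 = 0x1.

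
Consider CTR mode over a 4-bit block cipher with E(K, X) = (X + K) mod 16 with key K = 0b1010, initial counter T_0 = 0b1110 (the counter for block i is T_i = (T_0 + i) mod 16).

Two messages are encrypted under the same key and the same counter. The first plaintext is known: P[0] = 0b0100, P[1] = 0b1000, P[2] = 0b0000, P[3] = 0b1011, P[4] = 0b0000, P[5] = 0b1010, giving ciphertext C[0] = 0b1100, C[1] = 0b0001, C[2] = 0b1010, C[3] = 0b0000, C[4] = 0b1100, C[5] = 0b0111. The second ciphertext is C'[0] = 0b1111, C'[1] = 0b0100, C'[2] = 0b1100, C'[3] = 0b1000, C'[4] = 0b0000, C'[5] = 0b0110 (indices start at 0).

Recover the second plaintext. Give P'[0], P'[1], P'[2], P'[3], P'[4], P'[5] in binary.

In CTR with a reused counter, both messages share the same keystream S_i, so C_i ⊕ C'_i = P_i ⊕ P'_i and thus P'_i = P_i ⊕ C_i ⊕ C'_i.
P'[0]: 0b0100 ⊕ 0b1100 ⊕ 0b1111 = 0b0111.
P'[1]: 0b1000 ⊕ 0b0001 ⊕ 0b0100 = 0b1101.
P'[2]: 0b0000 ⊕ 0b1010 ⊕ 0b1100 = 0b0110.
P'[3]: 0b1011 ⊕ 0b0000 ⊕ 0b1000 = 0b0011.
P'[4]: 0b0000 ⊕ 0b1100 ⊕ 0b0000 = 0b1100.
P'[5]: 0b1010 ⊕ 0b0111 ⊕ 0b0110 = 0b1011.

P'[0] = 0b0111, P'[1] = 0b1101, P'[2] = 0b0110, P'[3] = 0b0011, P'[4] = 0b1100, P'[5] = 0b1011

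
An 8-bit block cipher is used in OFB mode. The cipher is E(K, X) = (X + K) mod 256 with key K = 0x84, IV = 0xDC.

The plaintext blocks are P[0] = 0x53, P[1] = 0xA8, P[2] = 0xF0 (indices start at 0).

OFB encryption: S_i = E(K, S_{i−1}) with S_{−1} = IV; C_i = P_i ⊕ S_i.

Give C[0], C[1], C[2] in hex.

C[0]: S = E(K, 0xDC) = 0x60; 0x53 ⊕ 0x60 = 0x33.
C[1]: S = E(K, 0x60) = 0xE4; 0xA8 ⊕ 0xE4 = 0x4C.
C[2]: S = E(K, 0xE4) = 0x68; 0xF0 ⊕ 0x68 = 0x98.

C[0] = 0x33, C[1] = 0x4C, C[2] = 0x98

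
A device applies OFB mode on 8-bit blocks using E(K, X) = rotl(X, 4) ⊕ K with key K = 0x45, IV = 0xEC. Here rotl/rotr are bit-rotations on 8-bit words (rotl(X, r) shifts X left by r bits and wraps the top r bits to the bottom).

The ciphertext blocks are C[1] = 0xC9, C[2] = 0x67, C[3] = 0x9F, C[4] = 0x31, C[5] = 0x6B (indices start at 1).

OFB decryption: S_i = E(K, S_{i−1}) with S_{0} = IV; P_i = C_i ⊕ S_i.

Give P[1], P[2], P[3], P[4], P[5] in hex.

P[1]: S = E(K, 0xEC) = 0x8B; 0xC9 ⊕ 0x8B = 0x42.
P[2]: S = E(K, 0x8B) = 0xFD; 0x67 ⊕ 0xFD = 0x9A.
P[3]: S = E(K, 0xFD) = 0x9A; 0x9F ⊕ 0x9A = 0x05.
P[4]: S = E(K, 0x9A) = 0xEC; 0x31 ⊕ 0xEC = 0xDD.
P[5]: S = E(K, 0xEC) = 0x8B; 0x6B ⊕ 0x8B = 0xE0.

P[1] = 0x42, P[2] = 0x9A, P[3] = 0x05, P[4] = 0xDD, P[5] = 0xE0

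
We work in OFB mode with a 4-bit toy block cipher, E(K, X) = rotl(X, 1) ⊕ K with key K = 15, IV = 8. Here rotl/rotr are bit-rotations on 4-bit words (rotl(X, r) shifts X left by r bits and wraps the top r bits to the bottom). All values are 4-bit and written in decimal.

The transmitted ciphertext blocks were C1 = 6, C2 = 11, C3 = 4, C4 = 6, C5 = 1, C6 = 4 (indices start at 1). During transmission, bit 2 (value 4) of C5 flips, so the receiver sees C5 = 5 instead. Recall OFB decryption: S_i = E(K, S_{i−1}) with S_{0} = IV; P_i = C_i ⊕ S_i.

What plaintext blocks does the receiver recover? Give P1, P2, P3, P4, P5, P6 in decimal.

P1 = 8, P2 = 9, P3 = 15, P4 = 14, P5 = 11, P6 = 6

Only C5 changed, to 5. In OFB, a change in C_i flips the same bit in P_i only; the keystream is unaffected. Decrypting the received ciphertext:
P1: S = E(K, 8) = 14; 6 ⊕ 14 = 8.
P2: S = E(K, 14) = 2; 11 ⊕ 2 = 9.
P3: S = E(K, 2) = 11; 4 ⊕ 11 = 15.
P4: S = E(K, 11) = 8; 6 ⊕ 8 = 14.
P5: S = E(K, 8) = 14; 5 ⊕ 14 = 11.
P6: S = E(K, 14) = 2; 4 ⊕ 2 = 6.
Blocks that differ from the original plaintext: P5.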